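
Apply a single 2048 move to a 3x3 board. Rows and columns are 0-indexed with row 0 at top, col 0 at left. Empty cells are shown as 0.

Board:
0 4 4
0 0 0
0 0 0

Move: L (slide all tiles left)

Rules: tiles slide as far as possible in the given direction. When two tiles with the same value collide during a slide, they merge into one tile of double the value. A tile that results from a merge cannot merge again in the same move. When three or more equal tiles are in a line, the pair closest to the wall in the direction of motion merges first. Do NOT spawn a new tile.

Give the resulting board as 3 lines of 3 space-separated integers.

Slide left:
row 0: [0, 4, 4] -> [8, 0, 0]
row 1: [0, 0, 0] -> [0, 0, 0]
row 2: [0, 0, 0] -> [0, 0, 0]

Answer: 8 0 0
0 0 0
0 0 0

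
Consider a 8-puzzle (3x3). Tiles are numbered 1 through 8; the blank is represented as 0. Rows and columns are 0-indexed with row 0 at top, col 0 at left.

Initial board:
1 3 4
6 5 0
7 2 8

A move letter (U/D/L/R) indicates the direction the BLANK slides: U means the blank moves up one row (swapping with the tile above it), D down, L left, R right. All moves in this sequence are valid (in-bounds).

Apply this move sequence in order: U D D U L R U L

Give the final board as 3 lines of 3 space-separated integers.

After move 1 (U):
1 3 0
6 5 4
7 2 8

After move 2 (D):
1 3 4
6 5 0
7 2 8

After move 3 (D):
1 3 4
6 5 8
7 2 0

After move 4 (U):
1 3 4
6 5 0
7 2 8

After move 5 (L):
1 3 4
6 0 5
7 2 8

After move 6 (R):
1 3 4
6 5 0
7 2 8

After move 7 (U):
1 3 0
6 5 4
7 2 8

After move 8 (L):
1 0 3
6 5 4
7 2 8

Answer: 1 0 3
6 5 4
7 2 8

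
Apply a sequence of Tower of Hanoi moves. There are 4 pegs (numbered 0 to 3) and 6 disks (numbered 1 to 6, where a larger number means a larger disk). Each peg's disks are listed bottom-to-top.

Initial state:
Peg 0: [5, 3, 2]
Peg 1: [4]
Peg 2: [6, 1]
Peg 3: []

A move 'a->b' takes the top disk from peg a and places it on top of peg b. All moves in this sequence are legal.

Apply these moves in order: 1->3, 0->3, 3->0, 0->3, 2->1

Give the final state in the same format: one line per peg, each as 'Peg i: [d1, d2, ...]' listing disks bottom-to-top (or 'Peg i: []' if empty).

After move 1 (1->3):
Peg 0: [5, 3, 2]
Peg 1: []
Peg 2: [6, 1]
Peg 3: [4]

After move 2 (0->3):
Peg 0: [5, 3]
Peg 1: []
Peg 2: [6, 1]
Peg 3: [4, 2]

After move 3 (3->0):
Peg 0: [5, 3, 2]
Peg 1: []
Peg 2: [6, 1]
Peg 3: [4]

After move 4 (0->3):
Peg 0: [5, 3]
Peg 1: []
Peg 2: [6, 1]
Peg 3: [4, 2]

After move 5 (2->1):
Peg 0: [5, 3]
Peg 1: [1]
Peg 2: [6]
Peg 3: [4, 2]

Answer: Peg 0: [5, 3]
Peg 1: [1]
Peg 2: [6]
Peg 3: [4, 2]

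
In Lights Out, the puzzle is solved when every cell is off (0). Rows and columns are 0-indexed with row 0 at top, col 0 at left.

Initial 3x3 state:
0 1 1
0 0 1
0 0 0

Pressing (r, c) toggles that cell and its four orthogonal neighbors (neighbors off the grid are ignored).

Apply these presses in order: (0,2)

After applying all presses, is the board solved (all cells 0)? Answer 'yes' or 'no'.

After press 1 at (0,2):
0 0 0
0 0 0
0 0 0

Lights still on: 0

Answer: yes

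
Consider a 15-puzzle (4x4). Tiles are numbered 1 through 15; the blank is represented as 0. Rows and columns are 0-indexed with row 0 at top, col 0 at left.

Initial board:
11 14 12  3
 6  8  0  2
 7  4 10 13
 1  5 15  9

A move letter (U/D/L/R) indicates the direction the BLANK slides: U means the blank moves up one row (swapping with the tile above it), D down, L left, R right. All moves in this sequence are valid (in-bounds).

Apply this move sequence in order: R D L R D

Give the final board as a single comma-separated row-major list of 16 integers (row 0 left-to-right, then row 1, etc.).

Answer: 11, 14, 12, 3, 6, 8, 2, 13, 7, 4, 10, 9, 1, 5, 15, 0

Derivation:
After move 1 (R):
11 14 12  3
 6  8  2  0
 7  4 10 13
 1  5 15  9

After move 2 (D):
11 14 12  3
 6  8  2 13
 7  4 10  0
 1  5 15  9

After move 3 (L):
11 14 12  3
 6  8  2 13
 7  4  0 10
 1  5 15  9

After move 4 (R):
11 14 12  3
 6  8  2 13
 7  4 10  0
 1  5 15  9

After move 5 (D):
11 14 12  3
 6  8  2 13
 7  4 10  9
 1  5 15  0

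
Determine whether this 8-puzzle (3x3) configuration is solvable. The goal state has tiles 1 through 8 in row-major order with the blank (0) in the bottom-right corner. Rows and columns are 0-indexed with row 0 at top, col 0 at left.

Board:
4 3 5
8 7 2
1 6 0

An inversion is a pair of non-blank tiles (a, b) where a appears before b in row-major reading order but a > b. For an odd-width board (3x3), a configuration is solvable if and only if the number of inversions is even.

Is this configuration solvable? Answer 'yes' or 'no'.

Answer: no

Derivation:
Inversions (pairs i<j in row-major order where tile[i] > tile[j] > 0): 15
15 is odd, so the puzzle is not solvable.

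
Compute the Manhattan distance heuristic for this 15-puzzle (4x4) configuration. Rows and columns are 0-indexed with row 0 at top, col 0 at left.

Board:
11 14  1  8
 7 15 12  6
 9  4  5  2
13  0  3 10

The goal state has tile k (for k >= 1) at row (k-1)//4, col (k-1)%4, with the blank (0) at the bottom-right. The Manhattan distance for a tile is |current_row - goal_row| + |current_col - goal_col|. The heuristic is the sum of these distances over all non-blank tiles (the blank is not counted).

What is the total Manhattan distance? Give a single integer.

Answer: 36

Derivation:
Tile 11: at (0,0), goal (2,2), distance |0-2|+|0-2| = 4
Tile 14: at (0,1), goal (3,1), distance |0-3|+|1-1| = 3
Tile 1: at (0,2), goal (0,0), distance |0-0|+|2-0| = 2
Tile 8: at (0,3), goal (1,3), distance |0-1|+|3-3| = 1
Tile 7: at (1,0), goal (1,2), distance |1-1|+|0-2| = 2
Tile 15: at (1,1), goal (3,2), distance |1-3|+|1-2| = 3
Tile 12: at (1,2), goal (2,3), distance |1-2|+|2-3| = 2
Tile 6: at (1,3), goal (1,1), distance |1-1|+|3-1| = 2
Tile 9: at (2,0), goal (2,0), distance |2-2|+|0-0| = 0
Tile 4: at (2,1), goal (0,3), distance |2-0|+|1-3| = 4
Tile 5: at (2,2), goal (1,0), distance |2-1|+|2-0| = 3
Tile 2: at (2,3), goal (0,1), distance |2-0|+|3-1| = 4
Tile 13: at (3,0), goal (3,0), distance |3-3|+|0-0| = 0
Tile 3: at (3,2), goal (0,2), distance |3-0|+|2-2| = 3
Tile 10: at (3,3), goal (2,1), distance |3-2|+|3-1| = 3
Sum: 4 + 3 + 2 + 1 + 2 + 3 + 2 + 2 + 0 + 4 + 3 + 4 + 0 + 3 + 3 = 36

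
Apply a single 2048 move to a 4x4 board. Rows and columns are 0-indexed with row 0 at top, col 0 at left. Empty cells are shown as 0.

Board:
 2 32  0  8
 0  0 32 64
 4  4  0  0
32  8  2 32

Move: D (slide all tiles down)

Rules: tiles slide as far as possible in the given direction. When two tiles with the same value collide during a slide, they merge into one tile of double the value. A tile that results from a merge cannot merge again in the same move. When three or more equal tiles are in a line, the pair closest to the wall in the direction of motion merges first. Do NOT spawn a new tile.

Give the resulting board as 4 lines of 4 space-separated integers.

Answer:  0  0  0  0
 2 32  0  8
 4  4 32 64
32  8  2 32

Derivation:
Slide down:
col 0: [2, 0, 4, 32] -> [0, 2, 4, 32]
col 1: [32, 0, 4, 8] -> [0, 32, 4, 8]
col 2: [0, 32, 0, 2] -> [0, 0, 32, 2]
col 3: [8, 64, 0, 32] -> [0, 8, 64, 32]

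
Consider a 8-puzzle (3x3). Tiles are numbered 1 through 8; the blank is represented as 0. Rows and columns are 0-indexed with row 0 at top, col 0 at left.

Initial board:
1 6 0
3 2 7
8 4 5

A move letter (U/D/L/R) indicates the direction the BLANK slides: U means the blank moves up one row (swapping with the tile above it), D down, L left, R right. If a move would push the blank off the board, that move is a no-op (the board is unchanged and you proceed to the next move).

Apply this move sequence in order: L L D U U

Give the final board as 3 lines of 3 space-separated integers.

Answer: 0 1 6
3 2 7
8 4 5

Derivation:
After move 1 (L):
1 0 6
3 2 7
8 4 5

After move 2 (L):
0 1 6
3 2 7
8 4 5

After move 3 (D):
3 1 6
0 2 7
8 4 5

After move 4 (U):
0 1 6
3 2 7
8 4 5

After move 5 (U):
0 1 6
3 2 7
8 4 5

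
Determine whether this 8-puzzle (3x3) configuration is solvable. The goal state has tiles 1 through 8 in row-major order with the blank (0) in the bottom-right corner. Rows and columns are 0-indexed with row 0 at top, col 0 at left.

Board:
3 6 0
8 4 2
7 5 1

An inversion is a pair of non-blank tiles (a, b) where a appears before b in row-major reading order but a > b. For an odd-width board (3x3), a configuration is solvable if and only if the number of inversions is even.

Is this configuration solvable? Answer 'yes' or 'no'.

Answer: no

Derivation:
Inversions (pairs i<j in row-major order where tile[i] > tile[j] > 0): 17
17 is odd, so the puzzle is not solvable.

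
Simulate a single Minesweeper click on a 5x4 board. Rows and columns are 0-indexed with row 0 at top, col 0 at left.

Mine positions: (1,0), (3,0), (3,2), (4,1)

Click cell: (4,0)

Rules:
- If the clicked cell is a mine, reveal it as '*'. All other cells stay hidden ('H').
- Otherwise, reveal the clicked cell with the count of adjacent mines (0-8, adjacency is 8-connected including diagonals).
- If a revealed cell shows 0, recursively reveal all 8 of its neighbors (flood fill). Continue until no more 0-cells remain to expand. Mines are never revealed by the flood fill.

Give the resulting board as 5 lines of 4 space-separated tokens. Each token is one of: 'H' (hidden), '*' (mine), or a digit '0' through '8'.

H H H H
H H H H
H H H H
H H H H
2 H H H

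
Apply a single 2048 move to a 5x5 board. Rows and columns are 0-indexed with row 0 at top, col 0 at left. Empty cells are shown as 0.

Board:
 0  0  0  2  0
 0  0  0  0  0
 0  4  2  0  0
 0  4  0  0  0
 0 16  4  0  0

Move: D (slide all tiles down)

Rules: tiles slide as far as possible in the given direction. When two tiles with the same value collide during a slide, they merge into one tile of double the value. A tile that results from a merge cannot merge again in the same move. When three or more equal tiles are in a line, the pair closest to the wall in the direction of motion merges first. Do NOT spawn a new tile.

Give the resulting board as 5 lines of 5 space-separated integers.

Slide down:
col 0: [0, 0, 0, 0, 0] -> [0, 0, 0, 0, 0]
col 1: [0, 0, 4, 4, 16] -> [0, 0, 0, 8, 16]
col 2: [0, 0, 2, 0, 4] -> [0, 0, 0, 2, 4]
col 3: [2, 0, 0, 0, 0] -> [0, 0, 0, 0, 2]
col 4: [0, 0, 0, 0, 0] -> [0, 0, 0, 0, 0]

Answer:  0  0  0  0  0
 0  0  0  0  0
 0  0  0  0  0
 0  8  2  0  0
 0 16  4  2  0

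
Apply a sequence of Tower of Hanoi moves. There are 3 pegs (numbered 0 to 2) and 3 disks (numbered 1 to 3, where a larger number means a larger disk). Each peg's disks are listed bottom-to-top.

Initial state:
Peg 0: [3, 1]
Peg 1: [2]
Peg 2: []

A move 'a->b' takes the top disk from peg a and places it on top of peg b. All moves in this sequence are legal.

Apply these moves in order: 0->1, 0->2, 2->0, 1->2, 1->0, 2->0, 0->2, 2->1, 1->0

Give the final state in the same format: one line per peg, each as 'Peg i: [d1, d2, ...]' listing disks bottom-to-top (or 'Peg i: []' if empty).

After move 1 (0->1):
Peg 0: [3]
Peg 1: [2, 1]
Peg 2: []

After move 2 (0->2):
Peg 0: []
Peg 1: [2, 1]
Peg 2: [3]

After move 3 (2->0):
Peg 0: [3]
Peg 1: [2, 1]
Peg 2: []

After move 4 (1->2):
Peg 0: [3]
Peg 1: [2]
Peg 2: [1]

After move 5 (1->0):
Peg 0: [3, 2]
Peg 1: []
Peg 2: [1]

After move 6 (2->0):
Peg 0: [3, 2, 1]
Peg 1: []
Peg 2: []

After move 7 (0->2):
Peg 0: [3, 2]
Peg 1: []
Peg 2: [1]

After move 8 (2->1):
Peg 0: [3, 2]
Peg 1: [1]
Peg 2: []

After move 9 (1->0):
Peg 0: [3, 2, 1]
Peg 1: []
Peg 2: []

Answer: Peg 0: [3, 2, 1]
Peg 1: []
Peg 2: []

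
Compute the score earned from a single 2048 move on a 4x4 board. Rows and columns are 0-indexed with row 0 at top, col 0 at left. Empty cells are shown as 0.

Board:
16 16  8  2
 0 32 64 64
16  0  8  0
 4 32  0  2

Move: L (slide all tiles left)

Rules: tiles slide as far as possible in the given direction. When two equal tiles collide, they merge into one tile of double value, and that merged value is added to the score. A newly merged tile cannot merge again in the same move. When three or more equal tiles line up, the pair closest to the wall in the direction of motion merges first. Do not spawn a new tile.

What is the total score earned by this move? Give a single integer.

Slide left:
row 0: [16, 16, 8, 2] -> [32, 8, 2, 0]  score +32 (running 32)
row 1: [0, 32, 64, 64] -> [32, 128, 0, 0]  score +128 (running 160)
row 2: [16, 0, 8, 0] -> [16, 8, 0, 0]  score +0 (running 160)
row 3: [4, 32, 0, 2] -> [4, 32, 2, 0]  score +0 (running 160)
Board after move:
 32   8   2   0
 32 128   0   0
 16   8   0   0
  4  32   2   0

Answer: 160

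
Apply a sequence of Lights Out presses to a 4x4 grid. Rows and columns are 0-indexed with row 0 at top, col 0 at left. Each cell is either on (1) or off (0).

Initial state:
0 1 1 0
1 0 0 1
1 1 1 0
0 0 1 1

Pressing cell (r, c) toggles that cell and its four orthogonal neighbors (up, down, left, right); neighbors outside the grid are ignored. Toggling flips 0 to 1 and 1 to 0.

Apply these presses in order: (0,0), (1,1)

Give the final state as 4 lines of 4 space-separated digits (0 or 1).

After press 1 at (0,0):
1 0 1 0
0 0 0 1
1 1 1 0
0 0 1 1

After press 2 at (1,1):
1 1 1 0
1 1 1 1
1 0 1 0
0 0 1 1

Answer: 1 1 1 0
1 1 1 1
1 0 1 0
0 0 1 1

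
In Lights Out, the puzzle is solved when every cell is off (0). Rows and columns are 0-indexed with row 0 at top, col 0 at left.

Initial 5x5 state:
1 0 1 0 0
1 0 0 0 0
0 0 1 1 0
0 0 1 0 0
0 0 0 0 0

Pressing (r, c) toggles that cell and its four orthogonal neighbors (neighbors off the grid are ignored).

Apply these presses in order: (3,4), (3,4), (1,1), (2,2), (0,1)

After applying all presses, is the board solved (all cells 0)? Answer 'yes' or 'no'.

Answer: yes

Derivation:
After press 1 at (3,4):
1 0 1 0 0
1 0 0 0 0
0 0 1 1 1
0 0 1 1 1
0 0 0 0 1

After press 2 at (3,4):
1 0 1 0 0
1 0 0 0 0
0 0 1 1 0
0 0 1 0 0
0 0 0 0 0

After press 3 at (1,1):
1 1 1 0 0
0 1 1 0 0
0 1 1 1 0
0 0 1 0 0
0 0 0 0 0

After press 4 at (2,2):
1 1 1 0 0
0 1 0 0 0
0 0 0 0 0
0 0 0 0 0
0 0 0 0 0

After press 5 at (0,1):
0 0 0 0 0
0 0 0 0 0
0 0 0 0 0
0 0 0 0 0
0 0 0 0 0

Lights still on: 0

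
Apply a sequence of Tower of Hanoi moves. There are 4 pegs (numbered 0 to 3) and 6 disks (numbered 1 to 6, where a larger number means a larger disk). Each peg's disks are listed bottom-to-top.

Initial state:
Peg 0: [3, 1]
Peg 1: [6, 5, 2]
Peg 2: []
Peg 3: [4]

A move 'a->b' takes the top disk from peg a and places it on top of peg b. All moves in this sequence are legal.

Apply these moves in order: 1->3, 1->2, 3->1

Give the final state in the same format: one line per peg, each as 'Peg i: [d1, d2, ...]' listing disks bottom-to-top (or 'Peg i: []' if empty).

Answer: Peg 0: [3, 1]
Peg 1: [6, 2]
Peg 2: [5]
Peg 3: [4]

Derivation:
After move 1 (1->3):
Peg 0: [3, 1]
Peg 1: [6, 5]
Peg 2: []
Peg 3: [4, 2]

After move 2 (1->2):
Peg 0: [3, 1]
Peg 1: [6]
Peg 2: [5]
Peg 3: [4, 2]

After move 3 (3->1):
Peg 0: [3, 1]
Peg 1: [6, 2]
Peg 2: [5]
Peg 3: [4]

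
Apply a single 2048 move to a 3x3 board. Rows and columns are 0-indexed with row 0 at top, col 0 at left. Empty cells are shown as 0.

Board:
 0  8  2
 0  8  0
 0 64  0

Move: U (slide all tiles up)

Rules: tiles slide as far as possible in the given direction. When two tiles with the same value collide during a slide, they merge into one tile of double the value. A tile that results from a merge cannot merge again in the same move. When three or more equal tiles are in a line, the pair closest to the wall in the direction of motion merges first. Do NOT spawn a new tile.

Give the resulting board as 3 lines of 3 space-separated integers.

Slide up:
col 0: [0, 0, 0] -> [0, 0, 0]
col 1: [8, 8, 64] -> [16, 64, 0]
col 2: [2, 0, 0] -> [2, 0, 0]

Answer:  0 16  2
 0 64  0
 0  0  0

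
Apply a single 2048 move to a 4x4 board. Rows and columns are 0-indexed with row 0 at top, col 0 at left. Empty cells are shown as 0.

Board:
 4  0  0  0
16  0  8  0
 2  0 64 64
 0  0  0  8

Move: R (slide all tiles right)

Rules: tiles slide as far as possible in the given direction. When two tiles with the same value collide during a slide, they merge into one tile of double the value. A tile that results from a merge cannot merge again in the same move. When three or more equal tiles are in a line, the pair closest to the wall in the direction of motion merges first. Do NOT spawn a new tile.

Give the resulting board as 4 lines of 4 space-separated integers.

Answer:   0   0   0   4
  0   0  16   8
  0   0   2 128
  0   0   0   8

Derivation:
Slide right:
row 0: [4, 0, 0, 0] -> [0, 0, 0, 4]
row 1: [16, 0, 8, 0] -> [0, 0, 16, 8]
row 2: [2, 0, 64, 64] -> [0, 0, 2, 128]
row 3: [0, 0, 0, 8] -> [0, 0, 0, 8]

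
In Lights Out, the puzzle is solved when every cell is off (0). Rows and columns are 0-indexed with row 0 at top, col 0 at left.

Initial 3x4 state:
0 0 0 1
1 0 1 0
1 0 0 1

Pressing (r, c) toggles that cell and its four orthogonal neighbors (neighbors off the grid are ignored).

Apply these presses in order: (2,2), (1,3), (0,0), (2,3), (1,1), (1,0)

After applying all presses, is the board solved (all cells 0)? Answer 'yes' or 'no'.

After press 1 at (2,2):
0 0 0 1
1 0 0 0
1 1 1 0

After press 2 at (1,3):
0 0 0 0
1 0 1 1
1 1 1 1

After press 3 at (0,0):
1 1 0 0
0 0 1 1
1 1 1 1

After press 4 at (2,3):
1 1 0 0
0 0 1 0
1 1 0 0

After press 5 at (1,1):
1 0 0 0
1 1 0 0
1 0 0 0

After press 6 at (1,0):
0 0 0 0
0 0 0 0
0 0 0 0

Lights still on: 0

Answer: yes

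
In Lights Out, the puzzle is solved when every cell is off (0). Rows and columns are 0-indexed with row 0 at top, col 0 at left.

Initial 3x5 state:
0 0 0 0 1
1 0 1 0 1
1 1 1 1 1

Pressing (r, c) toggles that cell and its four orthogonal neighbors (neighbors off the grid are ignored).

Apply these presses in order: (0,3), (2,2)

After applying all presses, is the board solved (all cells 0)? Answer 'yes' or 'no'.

After press 1 at (0,3):
0 0 1 1 0
1 0 1 1 1
1 1 1 1 1

After press 2 at (2,2):
0 0 1 1 0
1 0 0 1 1
1 0 0 0 1

Lights still on: 7

Answer: no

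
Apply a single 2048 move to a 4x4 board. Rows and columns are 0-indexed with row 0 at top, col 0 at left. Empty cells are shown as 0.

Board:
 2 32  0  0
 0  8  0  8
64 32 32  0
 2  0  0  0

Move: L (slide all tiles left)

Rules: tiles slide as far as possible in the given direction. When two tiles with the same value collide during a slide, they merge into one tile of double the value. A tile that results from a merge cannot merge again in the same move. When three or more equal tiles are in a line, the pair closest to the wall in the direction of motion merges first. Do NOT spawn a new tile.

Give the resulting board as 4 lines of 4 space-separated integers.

Slide left:
row 0: [2, 32, 0, 0] -> [2, 32, 0, 0]
row 1: [0, 8, 0, 8] -> [16, 0, 0, 0]
row 2: [64, 32, 32, 0] -> [64, 64, 0, 0]
row 3: [2, 0, 0, 0] -> [2, 0, 0, 0]

Answer:  2 32  0  0
16  0  0  0
64 64  0  0
 2  0  0  0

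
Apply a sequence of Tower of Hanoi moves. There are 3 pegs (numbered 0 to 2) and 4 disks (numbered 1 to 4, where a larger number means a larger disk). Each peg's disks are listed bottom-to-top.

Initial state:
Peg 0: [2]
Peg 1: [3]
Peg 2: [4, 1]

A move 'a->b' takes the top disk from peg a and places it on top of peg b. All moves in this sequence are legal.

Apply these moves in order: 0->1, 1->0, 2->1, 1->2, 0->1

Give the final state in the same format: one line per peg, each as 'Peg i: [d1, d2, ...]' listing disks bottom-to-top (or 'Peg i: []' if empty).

Answer: Peg 0: []
Peg 1: [3, 2]
Peg 2: [4, 1]

Derivation:
After move 1 (0->1):
Peg 0: []
Peg 1: [3, 2]
Peg 2: [4, 1]

After move 2 (1->0):
Peg 0: [2]
Peg 1: [3]
Peg 2: [4, 1]

After move 3 (2->1):
Peg 0: [2]
Peg 1: [3, 1]
Peg 2: [4]

After move 4 (1->2):
Peg 0: [2]
Peg 1: [3]
Peg 2: [4, 1]

After move 5 (0->1):
Peg 0: []
Peg 1: [3, 2]
Peg 2: [4, 1]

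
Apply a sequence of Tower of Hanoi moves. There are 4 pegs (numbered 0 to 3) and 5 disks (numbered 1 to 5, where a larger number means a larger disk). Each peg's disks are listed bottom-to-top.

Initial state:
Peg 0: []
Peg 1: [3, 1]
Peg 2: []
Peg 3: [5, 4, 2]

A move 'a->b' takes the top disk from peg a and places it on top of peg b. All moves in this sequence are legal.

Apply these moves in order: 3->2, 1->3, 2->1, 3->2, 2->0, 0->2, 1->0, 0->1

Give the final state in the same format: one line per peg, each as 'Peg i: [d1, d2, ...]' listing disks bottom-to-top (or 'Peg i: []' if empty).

After move 1 (3->2):
Peg 0: []
Peg 1: [3, 1]
Peg 2: [2]
Peg 3: [5, 4]

After move 2 (1->3):
Peg 0: []
Peg 1: [3]
Peg 2: [2]
Peg 3: [5, 4, 1]

After move 3 (2->1):
Peg 0: []
Peg 1: [3, 2]
Peg 2: []
Peg 3: [5, 4, 1]

After move 4 (3->2):
Peg 0: []
Peg 1: [3, 2]
Peg 2: [1]
Peg 3: [5, 4]

After move 5 (2->0):
Peg 0: [1]
Peg 1: [3, 2]
Peg 2: []
Peg 3: [5, 4]

After move 6 (0->2):
Peg 0: []
Peg 1: [3, 2]
Peg 2: [1]
Peg 3: [5, 4]

After move 7 (1->0):
Peg 0: [2]
Peg 1: [3]
Peg 2: [1]
Peg 3: [5, 4]

After move 8 (0->1):
Peg 0: []
Peg 1: [3, 2]
Peg 2: [1]
Peg 3: [5, 4]

Answer: Peg 0: []
Peg 1: [3, 2]
Peg 2: [1]
Peg 3: [5, 4]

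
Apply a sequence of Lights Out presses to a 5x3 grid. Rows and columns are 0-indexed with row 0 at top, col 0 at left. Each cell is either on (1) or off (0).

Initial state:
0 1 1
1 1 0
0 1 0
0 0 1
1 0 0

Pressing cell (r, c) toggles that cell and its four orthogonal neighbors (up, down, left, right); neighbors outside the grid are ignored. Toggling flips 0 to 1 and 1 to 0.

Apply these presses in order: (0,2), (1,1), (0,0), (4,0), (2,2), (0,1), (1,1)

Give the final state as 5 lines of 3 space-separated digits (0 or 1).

Answer: 0 0 1
0 0 0
0 0 1
1 0 0
0 1 0

Derivation:
After press 1 at (0,2):
0 0 0
1 1 1
0 1 0
0 0 1
1 0 0

After press 2 at (1,1):
0 1 0
0 0 0
0 0 0
0 0 1
1 0 0

After press 3 at (0,0):
1 0 0
1 0 0
0 0 0
0 0 1
1 0 0

After press 4 at (4,0):
1 0 0
1 0 0
0 0 0
1 0 1
0 1 0

After press 5 at (2,2):
1 0 0
1 0 1
0 1 1
1 0 0
0 1 0

After press 6 at (0,1):
0 1 1
1 1 1
0 1 1
1 0 0
0 1 0

After press 7 at (1,1):
0 0 1
0 0 0
0 0 1
1 0 0
0 1 0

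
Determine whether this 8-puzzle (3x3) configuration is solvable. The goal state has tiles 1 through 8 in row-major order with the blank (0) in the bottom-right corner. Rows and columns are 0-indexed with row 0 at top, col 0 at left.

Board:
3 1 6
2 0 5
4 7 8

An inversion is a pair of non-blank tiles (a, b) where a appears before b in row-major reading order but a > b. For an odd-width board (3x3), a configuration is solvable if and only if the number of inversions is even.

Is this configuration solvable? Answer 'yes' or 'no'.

Inversions (pairs i<j in row-major order where tile[i] > tile[j] > 0): 6
6 is even, so the puzzle is solvable.

Answer: yes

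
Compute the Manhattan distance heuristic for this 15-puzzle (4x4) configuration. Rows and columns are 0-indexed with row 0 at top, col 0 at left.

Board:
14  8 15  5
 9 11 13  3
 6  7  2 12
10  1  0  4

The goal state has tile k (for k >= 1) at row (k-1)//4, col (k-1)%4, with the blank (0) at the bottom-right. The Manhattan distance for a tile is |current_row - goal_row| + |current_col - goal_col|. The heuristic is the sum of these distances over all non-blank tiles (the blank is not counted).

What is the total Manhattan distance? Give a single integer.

Answer: 39

Derivation:
Tile 14: at (0,0), goal (3,1), distance |0-3|+|0-1| = 4
Tile 8: at (0,1), goal (1,3), distance |0-1|+|1-3| = 3
Tile 15: at (0,2), goal (3,2), distance |0-3|+|2-2| = 3
Tile 5: at (0,3), goal (1,0), distance |0-1|+|3-0| = 4
Tile 9: at (1,0), goal (2,0), distance |1-2|+|0-0| = 1
Tile 11: at (1,1), goal (2,2), distance |1-2|+|1-2| = 2
Tile 13: at (1,2), goal (3,0), distance |1-3|+|2-0| = 4
Tile 3: at (1,3), goal (0,2), distance |1-0|+|3-2| = 2
Tile 6: at (2,0), goal (1,1), distance |2-1|+|0-1| = 2
Tile 7: at (2,1), goal (1,2), distance |2-1|+|1-2| = 2
Tile 2: at (2,2), goal (0,1), distance |2-0|+|2-1| = 3
Tile 12: at (2,3), goal (2,3), distance |2-2|+|3-3| = 0
Tile 10: at (3,0), goal (2,1), distance |3-2|+|0-1| = 2
Tile 1: at (3,1), goal (0,0), distance |3-0|+|1-0| = 4
Tile 4: at (3,3), goal (0,3), distance |3-0|+|3-3| = 3
Sum: 4 + 3 + 3 + 4 + 1 + 2 + 4 + 2 + 2 + 2 + 3 + 0 + 2 + 4 + 3 = 39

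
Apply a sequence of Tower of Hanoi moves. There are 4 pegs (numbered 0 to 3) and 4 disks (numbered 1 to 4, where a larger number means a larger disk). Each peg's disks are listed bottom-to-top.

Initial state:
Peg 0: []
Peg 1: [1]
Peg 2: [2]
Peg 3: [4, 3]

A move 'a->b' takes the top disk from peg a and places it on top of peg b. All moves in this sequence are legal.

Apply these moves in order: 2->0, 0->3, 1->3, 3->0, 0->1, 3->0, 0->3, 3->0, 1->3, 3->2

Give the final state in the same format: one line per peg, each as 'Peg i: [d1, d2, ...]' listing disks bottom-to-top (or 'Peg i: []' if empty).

After move 1 (2->0):
Peg 0: [2]
Peg 1: [1]
Peg 2: []
Peg 3: [4, 3]

After move 2 (0->3):
Peg 0: []
Peg 1: [1]
Peg 2: []
Peg 3: [4, 3, 2]

After move 3 (1->3):
Peg 0: []
Peg 1: []
Peg 2: []
Peg 3: [4, 3, 2, 1]

After move 4 (3->0):
Peg 0: [1]
Peg 1: []
Peg 2: []
Peg 3: [4, 3, 2]

After move 5 (0->1):
Peg 0: []
Peg 1: [1]
Peg 2: []
Peg 3: [4, 3, 2]

After move 6 (3->0):
Peg 0: [2]
Peg 1: [1]
Peg 2: []
Peg 3: [4, 3]

After move 7 (0->3):
Peg 0: []
Peg 1: [1]
Peg 2: []
Peg 3: [4, 3, 2]

After move 8 (3->0):
Peg 0: [2]
Peg 1: [1]
Peg 2: []
Peg 3: [4, 3]

After move 9 (1->3):
Peg 0: [2]
Peg 1: []
Peg 2: []
Peg 3: [4, 3, 1]

After move 10 (3->2):
Peg 0: [2]
Peg 1: []
Peg 2: [1]
Peg 3: [4, 3]

Answer: Peg 0: [2]
Peg 1: []
Peg 2: [1]
Peg 3: [4, 3]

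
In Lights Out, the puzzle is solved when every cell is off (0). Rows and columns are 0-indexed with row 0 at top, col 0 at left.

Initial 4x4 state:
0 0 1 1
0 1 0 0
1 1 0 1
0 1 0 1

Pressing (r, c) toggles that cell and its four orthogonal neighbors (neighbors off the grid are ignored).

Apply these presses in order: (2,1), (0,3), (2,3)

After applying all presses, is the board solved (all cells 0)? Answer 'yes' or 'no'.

After press 1 at (2,1):
0 0 1 1
0 0 0 0
0 0 1 1
0 0 0 1

After press 2 at (0,3):
0 0 0 0
0 0 0 1
0 0 1 1
0 0 0 1

After press 3 at (2,3):
0 0 0 0
0 0 0 0
0 0 0 0
0 0 0 0

Lights still on: 0

Answer: yes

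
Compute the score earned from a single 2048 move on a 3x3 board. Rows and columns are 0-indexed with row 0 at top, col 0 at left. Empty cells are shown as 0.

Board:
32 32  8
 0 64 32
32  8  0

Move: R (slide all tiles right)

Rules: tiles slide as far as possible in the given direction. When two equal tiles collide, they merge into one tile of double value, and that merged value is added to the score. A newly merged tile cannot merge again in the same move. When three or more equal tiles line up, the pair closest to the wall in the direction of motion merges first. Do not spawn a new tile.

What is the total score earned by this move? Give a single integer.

Slide right:
row 0: [32, 32, 8] -> [0, 64, 8]  score +64 (running 64)
row 1: [0, 64, 32] -> [0, 64, 32]  score +0 (running 64)
row 2: [32, 8, 0] -> [0, 32, 8]  score +0 (running 64)
Board after move:
 0 64  8
 0 64 32
 0 32  8

Answer: 64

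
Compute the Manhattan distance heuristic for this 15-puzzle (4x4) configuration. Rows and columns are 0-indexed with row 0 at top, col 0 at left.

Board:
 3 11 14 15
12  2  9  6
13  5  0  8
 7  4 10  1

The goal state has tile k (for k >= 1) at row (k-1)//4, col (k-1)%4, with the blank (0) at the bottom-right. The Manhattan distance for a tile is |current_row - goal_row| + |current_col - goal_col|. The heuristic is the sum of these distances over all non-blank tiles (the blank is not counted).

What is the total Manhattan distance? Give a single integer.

Answer: 44

Derivation:
Tile 3: (0,0)->(0,2) = 2
Tile 11: (0,1)->(2,2) = 3
Tile 14: (0,2)->(3,1) = 4
Tile 15: (0,3)->(3,2) = 4
Tile 12: (1,0)->(2,3) = 4
Tile 2: (1,1)->(0,1) = 1
Tile 9: (1,2)->(2,0) = 3
Tile 6: (1,3)->(1,1) = 2
Tile 13: (2,0)->(3,0) = 1
Tile 5: (2,1)->(1,0) = 2
Tile 8: (2,3)->(1,3) = 1
Tile 7: (3,0)->(1,2) = 4
Tile 4: (3,1)->(0,3) = 5
Tile 10: (3,2)->(2,1) = 2
Tile 1: (3,3)->(0,0) = 6
Sum: 2 + 3 + 4 + 4 + 4 + 1 + 3 + 2 + 1 + 2 + 1 + 4 + 5 + 2 + 6 = 44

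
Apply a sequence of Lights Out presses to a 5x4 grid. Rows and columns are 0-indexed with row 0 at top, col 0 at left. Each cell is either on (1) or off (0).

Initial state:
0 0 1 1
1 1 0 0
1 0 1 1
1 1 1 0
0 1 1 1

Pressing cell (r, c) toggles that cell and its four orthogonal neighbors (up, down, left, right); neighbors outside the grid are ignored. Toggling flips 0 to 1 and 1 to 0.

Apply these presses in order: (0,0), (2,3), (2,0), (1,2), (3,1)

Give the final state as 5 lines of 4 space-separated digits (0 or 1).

Answer: 1 1 0 1
1 0 1 0
0 0 1 0
1 0 0 1
0 0 1 1

Derivation:
After press 1 at (0,0):
1 1 1 1
0 1 0 0
1 0 1 1
1 1 1 0
0 1 1 1

After press 2 at (2,3):
1 1 1 1
0 1 0 1
1 0 0 0
1 1 1 1
0 1 1 1

After press 3 at (2,0):
1 1 1 1
1 1 0 1
0 1 0 0
0 1 1 1
0 1 1 1

After press 4 at (1,2):
1 1 0 1
1 0 1 0
0 1 1 0
0 1 1 1
0 1 1 1

After press 5 at (3,1):
1 1 0 1
1 0 1 0
0 0 1 0
1 0 0 1
0 0 1 1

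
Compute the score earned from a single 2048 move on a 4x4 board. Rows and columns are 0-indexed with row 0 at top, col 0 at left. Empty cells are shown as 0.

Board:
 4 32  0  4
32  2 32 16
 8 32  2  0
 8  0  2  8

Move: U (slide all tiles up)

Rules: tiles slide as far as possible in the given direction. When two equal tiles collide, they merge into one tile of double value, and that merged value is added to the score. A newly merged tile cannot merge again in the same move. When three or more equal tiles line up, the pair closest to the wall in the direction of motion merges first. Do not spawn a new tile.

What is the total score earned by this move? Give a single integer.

Slide up:
col 0: [4, 32, 8, 8] -> [4, 32, 16, 0]  score +16 (running 16)
col 1: [32, 2, 32, 0] -> [32, 2, 32, 0]  score +0 (running 16)
col 2: [0, 32, 2, 2] -> [32, 4, 0, 0]  score +4 (running 20)
col 3: [4, 16, 0, 8] -> [4, 16, 8, 0]  score +0 (running 20)
Board after move:
 4 32 32  4
32  2  4 16
16 32  0  8
 0  0  0  0

Answer: 20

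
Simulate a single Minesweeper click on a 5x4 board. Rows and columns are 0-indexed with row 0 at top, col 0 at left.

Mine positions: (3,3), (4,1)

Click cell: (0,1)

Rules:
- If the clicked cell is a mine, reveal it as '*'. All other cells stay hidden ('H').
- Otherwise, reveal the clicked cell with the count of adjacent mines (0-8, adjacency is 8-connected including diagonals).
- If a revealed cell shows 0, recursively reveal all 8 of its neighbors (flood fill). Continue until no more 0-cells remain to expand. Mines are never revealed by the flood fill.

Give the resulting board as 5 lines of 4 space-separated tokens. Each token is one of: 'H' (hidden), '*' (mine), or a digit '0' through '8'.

0 0 0 0
0 0 0 0
0 0 1 1
1 1 2 H
H H H H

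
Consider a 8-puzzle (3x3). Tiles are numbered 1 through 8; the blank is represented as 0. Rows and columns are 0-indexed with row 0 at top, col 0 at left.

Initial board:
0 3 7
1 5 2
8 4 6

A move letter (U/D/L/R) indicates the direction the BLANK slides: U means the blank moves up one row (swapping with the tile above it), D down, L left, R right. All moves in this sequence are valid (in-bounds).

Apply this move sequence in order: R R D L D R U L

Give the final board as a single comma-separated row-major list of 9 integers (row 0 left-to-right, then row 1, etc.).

Answer: 3, 7, 2, 1, 0, 4, 8, 6, 5

Derivation:
After move 1 (R):
3 0 7
1 5 2
8 4 6

After move 2 (R):
3 7 0
1 5 2
8 4 6

After move 3 (D):
3 7 2
1 5 0
8 4 6

After move 4 (L):
3 7 2
1 0 5
8 4 6

After move 5 (D):
3 7 2
1 4 5
8 0 6

After move 6 (R):
3 7 2
1 4 5
8 6 0

After move 7 (U):
3 7 2
1 4 0
8 6 5

After move 8 (L):
3 7 2
1 0 4
8 6 5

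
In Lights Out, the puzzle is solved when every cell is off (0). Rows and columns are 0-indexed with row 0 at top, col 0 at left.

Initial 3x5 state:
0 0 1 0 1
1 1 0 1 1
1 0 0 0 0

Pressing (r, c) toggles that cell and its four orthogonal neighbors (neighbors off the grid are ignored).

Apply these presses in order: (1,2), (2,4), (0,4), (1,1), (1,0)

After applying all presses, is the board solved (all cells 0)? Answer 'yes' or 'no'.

Answer: no

Derivation:
After press 1 at (1,2):
0 0 0 0 1
1 0 1 0 1
1 0 1 0 0

After press 2 at (2,4):
0 0 0 0 1
1 0 1 0 0
1 0 1 1 1

After press 3 at (0,4):
0 0 0 1 0
1 0 1 0 1
1 0 1 1 1

After press 4 at (1,1):
0 1 0 1 0
0 1 0 0 1
1 1 1 1 1

After press 5 at (1,0):
1 1 0 1 0
1 0 0 0 1
0 1 1 1 1

Lights still on: 9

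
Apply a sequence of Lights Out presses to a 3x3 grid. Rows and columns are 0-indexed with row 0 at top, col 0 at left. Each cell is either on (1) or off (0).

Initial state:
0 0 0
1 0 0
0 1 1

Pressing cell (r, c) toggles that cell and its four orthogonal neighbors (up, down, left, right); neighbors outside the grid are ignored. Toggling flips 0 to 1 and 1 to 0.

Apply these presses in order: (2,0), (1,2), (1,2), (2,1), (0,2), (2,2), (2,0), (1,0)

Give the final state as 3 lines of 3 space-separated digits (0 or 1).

After press 1 at (2,0):
0 0 0
0 0 0
1 0 1

After press 2 at (1,2):
0 0 1
0 1 1
1 0 0

After press 3 at (1,2):
0 0 0
0 0 0
1 0 1

After press 4 at (2,1):
0 0 0
0 1 0
0 1 0

After press 5 at (0,2):
0 1 1
0 1 1
0 1 0

After press 6 at (2,2):
0 1 1
0 1 0
0 0 1

After press 7 at (2,0):
0 1 1
1 1 0
1 1 1

After press 8 at (1,0):
1 1 1
0 0 0
0 1 1

Answer: 1 1 1
0 0 0
0 1 1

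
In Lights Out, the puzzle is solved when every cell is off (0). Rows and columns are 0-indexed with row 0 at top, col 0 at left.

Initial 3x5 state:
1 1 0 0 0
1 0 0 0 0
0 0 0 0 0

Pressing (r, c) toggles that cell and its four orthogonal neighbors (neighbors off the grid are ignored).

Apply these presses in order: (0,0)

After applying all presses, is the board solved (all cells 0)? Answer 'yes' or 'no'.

After press 1 at (0,0):
0 0 0 0 0
0 0 0 0 0
0 0 0 0 0

Lights still on: 0

Answer: yes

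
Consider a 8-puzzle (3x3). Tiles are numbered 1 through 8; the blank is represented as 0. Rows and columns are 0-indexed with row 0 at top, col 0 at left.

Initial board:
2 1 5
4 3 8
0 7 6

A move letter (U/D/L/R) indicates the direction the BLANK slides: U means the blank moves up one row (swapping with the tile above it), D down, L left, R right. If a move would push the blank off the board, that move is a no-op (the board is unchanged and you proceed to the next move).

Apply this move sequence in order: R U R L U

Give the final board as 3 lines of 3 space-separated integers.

Answer: 2 0 5
4 1 8
7 3 6

Derivation:
After move 1 (R):
2 1 5
4 3 8
7 0 6

After move 2 (U):
2 1 5
4 0 8
7 3 6

After move 3 (R):
2 1 5
4 8 0
7 3 6

After move 4 (L):
2 1 5
4 0 8
7 3 6

After move 5 (U):
2 0 5
4 1 8
7 3 6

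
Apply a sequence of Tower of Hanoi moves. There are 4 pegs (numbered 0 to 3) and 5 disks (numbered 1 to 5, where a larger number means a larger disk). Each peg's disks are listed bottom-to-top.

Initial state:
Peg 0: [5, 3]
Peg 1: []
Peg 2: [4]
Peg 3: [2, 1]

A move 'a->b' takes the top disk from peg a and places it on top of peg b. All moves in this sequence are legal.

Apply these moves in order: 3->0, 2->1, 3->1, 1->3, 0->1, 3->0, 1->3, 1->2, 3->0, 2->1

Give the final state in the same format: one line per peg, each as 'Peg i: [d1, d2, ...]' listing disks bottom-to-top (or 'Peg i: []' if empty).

After move 1 (3->0):
Peg 0: [5, 3, 1]
Peg 1: []
Peg 2: [4]
Peg 3: [2]

After move 2 (2->1):
Peg 0: [5, 3, 1]
Peg 1: [4]
Peg 2: []
Peg 3: [2]

After move 3 (3->1):
Peg 0: [5, 3, 1]
Peg 1: [4, 2]
Peg 2: []
Peg 3: []

After move 4 (1->3):
Peg 0: [5, 3, 1]
Peg 1: [4]
Peg 2: []
Peg 3: [2]

After move 5 (0->1):
Peg 0: [5, 3]
Peg 1: [4, 1]
Peg 2: []
Peg 3: [2]

After move 6 (3->0):
Peg 0: [5, 3, 2]
Peg 1: [4, 1]
Peg 2: []
Peg 3: []

After move 7 (1->3):
Peg 0: [5, 3, 2]
Peg 1: [4]
Peg 2: []
Peg 3: [1]

After move 8 (1->2):
Peg 0: [5, 3, 2]
Peg 1: []
Peg 2: [4]
Peg 3: [1]

After move 9 (3->0):
Peg 0: [5, 3, 2, 1]
Peg 1: []
Peg 2: [4]
Peg 3: []

After move 10 (2->1):
Peg 0: [5, 3, 2, 1]
Peg 1: [4]
Peg 2: []
Peg 3: []

Answer: Peg 0: [5, 3, 2, 1]
Peg 1: [4]
Peg 2: []
Peg 3: []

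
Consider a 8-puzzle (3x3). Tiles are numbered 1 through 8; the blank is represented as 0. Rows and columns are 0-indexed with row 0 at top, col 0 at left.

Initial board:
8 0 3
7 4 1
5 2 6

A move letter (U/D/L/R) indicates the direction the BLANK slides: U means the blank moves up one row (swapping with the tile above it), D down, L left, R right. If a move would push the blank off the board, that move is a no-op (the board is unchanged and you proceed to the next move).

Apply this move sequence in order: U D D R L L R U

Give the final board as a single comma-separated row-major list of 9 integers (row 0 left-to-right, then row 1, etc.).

After move 1 (U):
8 0 3
7 4 1
5 2 6

After move 2 (D):
8 4 3
7 0 1
5 2 6

After move 3 (D):
8 4 3
7 2 1
5 0 6

After move 4 (R):
8 4 3
7 2 1
5 6 0

After move 5 (L):
8 4 3
7 2 1
5 0 6

After move 6 (L):
8 4 3
7 2 1
0 5 6

After move 7 (R):
8 4 3
7 2 1
5 0 6

After move 8 (U):
8 4 3
7 0 1
5 2 6

Answer: 8, 4, 3, 7, 0, 1, 5, 2, 6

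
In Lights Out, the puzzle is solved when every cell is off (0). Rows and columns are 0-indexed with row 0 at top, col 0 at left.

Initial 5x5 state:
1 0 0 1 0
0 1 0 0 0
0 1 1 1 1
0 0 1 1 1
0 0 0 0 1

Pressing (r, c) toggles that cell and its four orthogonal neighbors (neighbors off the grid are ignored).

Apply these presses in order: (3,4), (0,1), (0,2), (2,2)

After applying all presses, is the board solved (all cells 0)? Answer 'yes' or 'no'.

Answer: yes

Derivation:
After press 1 at (3,4):
1 0 0 1 0
0 1 0 0 0
0 1 1 1 0
0 0 1 0 0
0 0 0 0 0

After press 2 at (0,1):
0 1 1 1 0
0 0 0 0 0
0 1 1 1 0
0 0 1 0 0
0 0 0 0 0

After press 3 at (0,2):
0 0 0 0 0
0 0 1 0 0
0 1 1 1 0
0 0 1 0 0
0 0 0 0 0

After press 4 at (2,2):
0 0 0 0 0
0 0 0 0 0
0 0 0 0 0
0 0 0 0 0
0 0 0 0 0

Lights still on: 0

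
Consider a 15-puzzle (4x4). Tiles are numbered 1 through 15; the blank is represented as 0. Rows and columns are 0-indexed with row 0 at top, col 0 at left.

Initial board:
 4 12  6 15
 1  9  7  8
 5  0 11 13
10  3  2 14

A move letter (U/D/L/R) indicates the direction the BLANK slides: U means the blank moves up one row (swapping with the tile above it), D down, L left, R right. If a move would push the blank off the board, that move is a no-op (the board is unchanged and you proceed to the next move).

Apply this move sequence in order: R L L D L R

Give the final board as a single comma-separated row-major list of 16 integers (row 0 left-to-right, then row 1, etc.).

After move 1 (R):
 4 12  6 15
 1  9  7  8
 5 11  0 13
10  3  2 14

After move 2 (L):
 4 12  6 15
 1  9  7  8
 5  0 11 13
10  3  2 14

After move 3 (L):
 4 12  6 15
 1  9  7  8
 0  5 11 13
10  3  2 14

After move 4 (D):
 4 12  6 15
 1  9  7  8
10  5 11 13
 0  3  2 14

After move 5 (L):
 4 12  6 15
 1  9  7  8
10  5 11 13
 0  3  2 14

After move 6 (R):
 4 12  6 15
 1  9  7  8
10  5 11 13
 3  0  2 14

Answer: 4, 12, 6, 15, 1, 9, 7, 8, 10, 5, 11, 13, 3, 0, 2, 14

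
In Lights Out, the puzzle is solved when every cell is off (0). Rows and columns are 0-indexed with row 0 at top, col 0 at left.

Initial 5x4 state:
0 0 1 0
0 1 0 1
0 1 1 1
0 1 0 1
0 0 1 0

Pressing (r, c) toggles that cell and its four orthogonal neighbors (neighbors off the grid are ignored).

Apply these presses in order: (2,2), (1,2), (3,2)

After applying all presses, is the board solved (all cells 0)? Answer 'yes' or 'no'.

Answer: yes

Derivation:
After press 1 at (2,2):
0 0 1 0
0 1 1 1
0 0 0 0
0 1 1 1
0 0 1 0

After press 2 at (1,2):
0 0 0 0
0 0 0 0
0 0 1 0
0 1 1 1
0 0 1 0

After press 3 at (3,2):
0 0 0 0
0 0 0 0
0 0 0 0
0 0 0 0
0 0 0 0

Lights still on: 0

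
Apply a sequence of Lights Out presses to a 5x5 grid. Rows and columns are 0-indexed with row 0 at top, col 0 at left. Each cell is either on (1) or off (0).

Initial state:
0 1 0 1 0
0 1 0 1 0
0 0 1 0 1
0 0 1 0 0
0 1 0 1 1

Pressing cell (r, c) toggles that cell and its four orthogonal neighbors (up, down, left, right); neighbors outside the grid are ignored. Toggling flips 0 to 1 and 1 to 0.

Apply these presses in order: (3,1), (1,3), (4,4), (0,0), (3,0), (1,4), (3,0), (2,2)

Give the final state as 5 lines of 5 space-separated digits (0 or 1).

After press 1 at (3,1):
0 1 0 1 0
0 1 0 1 0
0 1 1 0 1
1 1 0 0 0
0 0 0 1 1

After press 2 at (1,3):
0 1 0 0 0
0 1 1 0 1
0 1 1 1 1
1 1 0 0 0
0 0 0 1 1

After press 3 at (4,4):
0 1 0 0 0
0 1 1 0 1
0 1 1 1 1
1 1 0 0 1
0 0 0 0 0

After press 4 at (0,0):
1 0 0 0 0
1 1 1 0 1
0 1 1 1 1
1 1 0 0 1
0 0 0 0 0

After press 5 at (3,0):
1 0 0 0 0
1 1 1 0 1
1 1 1 1 1
0 0 0 0 1
1 0 0 0 0

After press 6 at (1,4):
1 0 0 0 1
1 1 1 1 0
1 1 1 1 0
0 0 0 0 1
1 0 0 0 0

After press 7 at (3,0):
1 0 0 0 1
1 1 1 1 0
0 1 1 1 0
1 1 0 0 1
0 0 0 0 0

After press 8 at (2,2):
1 0 0 0 1
1 1 0 1 0
0 0 0 0 0
1 1 1 0 1
0 0 0 0 0

Answer: 1 0 0 0 1
1 1 0 1 0
0 0 0 0 0
1 1 1 0 1
0 0 0 0 0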